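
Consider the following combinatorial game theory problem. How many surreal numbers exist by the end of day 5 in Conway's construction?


Day 0: {|} = 0 is born. Count = 1.
Day n: the number of surreal numbers born by day n is 2^(n+1) - 1.
By day 0: 2^1 - 1 = 1
By day 1: 2^2 - 1 = 3
By day 2: 2^3 - 1 = 7
By day 3: 2^4 - 1 = 15
By day 4: 2^5 - 1 = 31
By day 5: 2^6 - 1 = 63
By day 5: 63 surreal numbers.

63


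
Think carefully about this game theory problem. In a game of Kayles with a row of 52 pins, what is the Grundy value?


Kayles: a move removes 1 or 2 adjacent pins from a contiguous row.
Removing pins from a row of k leaves two independent rows (a, b) with a + b = k - 1 (one pin) or a + b = k - 2 (two pins); an end removal gives a = 0.
By Sprague-Grundy, G(k) = mex{ G(a) XOR G(b) } over all these splits. G(0) = 0.
G(1): splits (0,0):0^0=0 -> mex({0}) = 1
G(2): splits (0,1):0^1=1 (0,0):0^0=0 -> mex({0, 1}) = 2
G(3): splits (0,2):0^2=2 (1,1):1^1=0 (0,1):0^1=1 -> mex({0, 1, 2}) = 3
G(4): splits (0,3):0^3=3 (1,2):1^2=3 (0,2):0^2=2 (1,1):1^1=0 -> mex({0, 2, 3}) = 1
G(5): splits (0,4):0^1=1 (1,3):1^3=2 (2,2):2^2=0 (0,3):0^3=3 (1,2):1^2=3 -> mex({0, 1, 2, 3}) = 4
G(6) = mex({0, 1, 2, 4}) = 3
G(7) = mex({0, 1, 3, 4, 5}) = 2
G(8) = mex({0, 2, 3, 5, 6}) = 1
G(9) = mex({0, 1, 2, 3, 6, 7}) = 4
G(10) = mex({0, 1, 3, 4, 5, 7}) = 2
G(11) = mex({0, 1, 2, 3, 4, 5}) = 6
G(12) = mex({0, 1, 2, 3, 5, 6, 7}) = 4
G(13) = mex({0, 2, 3, 4, 6, 7}) = 1
G(14) = mex({0, 1, 4, 5, 6, 7}) = 2
G(15) = mex({0, 1, 2, 3, 4, 5, 6}) = 7
G(16) = mex({0, 2, 3, 5, 6, 7}) = 1
G(17) = mex({0, 1, 2, 3, 5, 6, 7}) = 4
G(18) = mex({0, 1, 2, 4, 5, 6}) = 3
G(19) = mex({0, 1, 3, 4, 5, 7}) = 2
G(20) = mex({0, 2, 3, 4, 5, 6, 7}) = 1
G(21) = mex({0, 1, 2, 3, 5, 6, 7}) = 4
G(22) = mex({0, 1, 2, 3, 4, 5, 7}) = 6
G(23) = mex({0, 1, 2, 3, 4, 5, 6}) = 7
G(24) = mex({0, 1, 2, 3, 5, 6, 7}) = 4
G(25) = mex({0, 2, 3, 4, 6, 7}) = 1
G(26) = mex({0, 1, 3, 4, 5, 6, 7}) = 2
G(27) = mex({0, 1, 2, 3, 4, 5, 6, 7}) = 8
G(28) = mex({0, 1, 2, 3, 4, 6, 7, 8}) = 5
G(29) = mex({0, 1, 2, 3, 5, 6, 7, 8, 9}) = 4
G(30) = mex({0, 1, 2, 3, 4, 5, 6, 9, 10}) = 7
G(31) = mex({0, 1, 3, 4, 5, 7, 10, 11}) = 2
G(32) = mex({0, 2, 3, 4, 5, 6, 7, 9, 11}) = 1
G(33) = mex({0, 1, 2, 3, 4, 5, 6, 7, 9, 12}) = 8
G(34) = mex({0, 1, 2, 3, 4, 5, 7, 8, 11, 12}) = 6
G(35) = mex({0, 1, 2, 3, 4, 5, 6, 8, 9, 10, 11}) = 7
G(36) = mex({0, 1, 2, 3, 5, 6, 7, 9, 10}) = 4
G(37) = mex({0, 2, 3, 4, 6, 7, 9, 10, 11, 12}) = 1
G(38) = mex({0, 1, 3, 4, 5, 6, 7, 9, 10, 11, 12}) = 2
G(39) = mex({0, 1, 2, 4, 5, 6, 7, 9, 10, 12, 14}) = 3
G(40) = mex({0, 2, 3, 4, 6, 7, 11, 12, 14}) = 1
G(41) = mex({0, 1, 2, 3, 5, 6, 7, 9, 10, 11, 12}) = 4
G(42) = mex({0, 1, 2, 3, 4, 5, 6, 9, 10}) = 7
G(43) = mex({0, 1, 3, 4, 5, 7, 9, 10, 12, 15}) = 2
G(44) = mex({0, 2, 3, 4, 5, 6, 7, 9, 10, 12, 15}) = 1
G(45) = mex({0, 1, 2, 3, 4, 5, 6, 7, 9, 10, 12, 14}) = 8
G(46) = mex({0, 1, 3, 4, 5, 7, 8, 11, 12, 14}) = 2
G(47) = mex({0, 1, 2, 3, 4, 5, 6, 8, 9, 10, 11, 12}) = 7
G(48) = mex({0, 1, 2, 3, 5, 6, 7, 9, 10}) = 4
G(49) = mex({0, 2, 3, 4, 6, 7, 9, 10, 11, 12, 15}) = 1
G(50) = mex({0, 1, 4, 5, 6, 7, 9, 11, 12, 14, 15}) = 2
G(51) = mex({0, 1, 2, 3, 4, 5, 6, 7, 9, 12, 14, 15}) = 8
G(52) = mex({0, 2, 3, 4, 5, 6, 7, 8, 11, 12, 15}) = 1
Therefore G(52) = 1.

1


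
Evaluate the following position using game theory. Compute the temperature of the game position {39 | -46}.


The game is {39 | -46}, a switch {a | b} with numbers a > b.
Cooling {a | b} by t gives {a - t | b + t}, which stops being hot when a - t = b + t, i.e. at t = (a - b)/2. So the temperature of a switch is (a - b)/2.
Temperature = (Left option - Right option) / 2
= (39 - (-46)) / 2
= 85 / 2
= 85/2

85/2


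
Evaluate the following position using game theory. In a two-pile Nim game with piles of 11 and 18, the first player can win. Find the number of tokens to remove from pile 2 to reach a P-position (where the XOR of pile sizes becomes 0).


Piles: 11 and 18
Current XOR: 11 XOR 18 = 25 (non-zero, so this is an N-position).
To make the XOR zero, we need to find a move that balances the piles.
For pile 2 (size 18): target = 18 XOR 25 = 11
We reduce pile 2 from 18 to 11.
Tokens removed: 18 - 11 = 7
Verification: 11 XOR 11 = 0

7


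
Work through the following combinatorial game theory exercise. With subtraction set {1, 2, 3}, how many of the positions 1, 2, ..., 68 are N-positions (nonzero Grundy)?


Subtraction set S = {1, 2, 3}, so G(n) = n mod 4.
G(n) = 0 when n is a multiple of 4.
Multiples of 4 in [1, 68]: 17
N-positions (nonzero Grundy) = 68 - 17 = 51

51


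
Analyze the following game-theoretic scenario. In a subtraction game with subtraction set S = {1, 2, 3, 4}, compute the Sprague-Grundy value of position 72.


The subtraction set is S = {1, 2, 3, 4}.
G(k) = mex{ G(k - s) : s in S, s <= k }. We compute iteratively: G(0) = 0.
G(1) = mex({0}) = 1
G(2) = mex({0, 1}) = 2
G(3) = mex({0, 1, 2}) = 3
G(4) = mex({0, 1, 2, 3}) = 4
G(5) = mex({1, 2, 3, 4}) = 0
G(6) = mex({0, 2, 3, 4}) = 1
G(7) = mex({0, 1, 3, 4}) = 2
G(8) = mex({0, 1, 2, 4}) = 3
Observe that G(5)..G(8) = 0, 1, 2, 3 repeats G(0)..G(3) = 0, 1, 2, 3.
For k >= max(S) = 4, G(k) is determined by the previous 4 values G(k-4)..G(k-1); a window of 4 consecutive values has recurred shifted by 5, so by induction G(k + 5) = G(k) for all k >= 0: the sequence is periodic from the start with period 5.
One period: G(0..4) = 0, 1, 2, 3, 4.
72 mod 5 = 2, so G(72) = G(2) = 2.

2


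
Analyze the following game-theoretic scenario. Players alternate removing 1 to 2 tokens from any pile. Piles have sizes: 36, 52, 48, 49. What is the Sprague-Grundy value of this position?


Subtraction set: {1, 2}
For this subtraction set, G(n) = n mod 3 (period = max + 1 = 3).
Pile 1 (size 36): G(36) = 36 mod 3 = 0
Pile 2 (size 52): G(52) = 52 mod 3 = 1
Pile 3 (size 48): G(48) = 48 mod 3 = 0
Pile 4 (size 49): G(49) = 49 mod 3 = 1
Total Grundy value = XOR of all: 0 XOR 1 XOR 0 XOR 1 = 0

0


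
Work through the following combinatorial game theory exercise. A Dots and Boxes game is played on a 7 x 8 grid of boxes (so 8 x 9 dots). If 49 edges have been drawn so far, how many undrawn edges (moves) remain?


Grid: 7 x 8 boxes, i.e. 8 rows and 9 columns of dots.
Horizontal edges: (rows + 1) * cols = 8 * 8 = 64
Vertical edges: rows * (cols + 1) = 7 * 9 = 63
Total edges: 64 + 63 = 127
Edges drawn: 49
Remaining: 127 - 49 = 78

78


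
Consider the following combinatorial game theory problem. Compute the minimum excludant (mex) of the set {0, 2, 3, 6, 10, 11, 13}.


Set = {0, 2, 3, 6, 10, 11, 13}
0 is in the set.
1 is NOT in the set. This is the mex.
mex = 1

1


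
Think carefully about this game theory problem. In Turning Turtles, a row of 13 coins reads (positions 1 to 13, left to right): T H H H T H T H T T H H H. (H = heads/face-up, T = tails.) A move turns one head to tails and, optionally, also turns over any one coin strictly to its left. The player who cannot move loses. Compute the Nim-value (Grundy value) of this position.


Coins: T H H H T H T H T T H H H
Key fact: a single head at position k behaves exactly like a Nim heap of size k (turning it to T and optionally flipping a coin at j < k corresponds to moving the heap from k to j, or to 0), and heads combine as a disjunctive sum (two heads at the same place would cancel, matching j XOR j = 0). So the Nim-value is the XOR of the 1-indexed positions of the heads.
Face-up positions (1-indexed): [2, 3, 4, 6, 8, 11, 12, 13]
XOR 0 with 2: 0 XOR 2 = 2
XOR 2 with 3: 2 XOR 3 = 1
XOR 1 with 4: 1 XOR 4 = 5
XOR 5 with 6: 5 XOR 6 = 3
XOR 3 with 8: 3 XOR 8 = 11
XOR 11 with 11: 11 XOR 11 = 0
XOR 0 with 12: 0 XOR 12 = 12
XOR 12 with 13: 12 XOR 13 = 1
Nim-value = 1

1


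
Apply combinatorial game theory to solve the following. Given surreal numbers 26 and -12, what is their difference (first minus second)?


x = 26, y = -12
x - y = 26 - -12 = 38

38


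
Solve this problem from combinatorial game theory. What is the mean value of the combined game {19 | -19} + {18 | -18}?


G1 = {19 | -19}, G2 = {18 | -18}
Each is a switch {a | b} with numbers a > b; its mean value is (a + b)/2, and mean value is additive over game sums: m(G1 + G2) = m(G1) + m(G2).
Mean of G1 = (19 + (-19))/2 = 0/2 = 0
Mean of G2 = (18 + (-18))/2 = 0/2 = 0
Mean of G1 + G2 = 0 + 0 = 0

0


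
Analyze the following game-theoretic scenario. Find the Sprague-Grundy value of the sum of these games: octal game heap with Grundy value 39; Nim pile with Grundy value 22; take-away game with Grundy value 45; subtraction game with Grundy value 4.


By the Sprague-Grundy theorem, the Grundy value of a sum of games is the XOR of individual Grundy values.
octal game heap: Grundy value = 39. Running XOR: 0 XOR 39 = 39
Nim pile: Grundy value = 22. Running XOR: 39 XOR 22 = 49
take-away game: Grundy value = 45. Running XOR: 49 XOR 45 = 28
subtraction game: Grundy value = 4. Running XOR: 28 XOR 4 = 24
The combined Grundy value is 24.

24


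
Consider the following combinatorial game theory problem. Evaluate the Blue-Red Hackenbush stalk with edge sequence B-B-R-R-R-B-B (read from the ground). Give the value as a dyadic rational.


Edges (from ground): B-B-R-R-R-B-B
By Berlekamp's sign-expansion rule, a Blue-Red Hackenbush stalk has the value of the surreal number whose sign sequence is the edge sequence with B -> + and R -> -.
Sign sequence: ++---++
Trace the sign expansion in the surreal number tree, starting from 0:
Edge 1: B (sign +) -> bounds (0, +inf), value = 1
Edge 2: B (sign +) -> bounds (1, +inf), value = 2
Edge 3: R (sign -) -> bounds (1, 2), value = 3/2
Edge 4: R (sign -) -> bounds (1, 3/2), value = 5/4
Edge 5: R (sign -) -> bounds (1, 5/4), value = 9/8
Edge 6: B (sign +) -> bounds (9/8, 5/4), value = 19/16
Edge 7: B (sign +) -> bounds (19/16, 5/4), value = 39/32
Game value = 39/32

39/32


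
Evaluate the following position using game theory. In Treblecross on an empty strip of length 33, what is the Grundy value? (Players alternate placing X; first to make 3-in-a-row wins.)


Treblecross: place X on empty cells; 3-in-a-row wins.
Playing within two cells of an existing X lets the opponent win at once, so sensible play treats the cells i-2..i+2 around each X as dead. The player left with no safe cell loses, so this is a normal-play take-away game on strips of safe cells.
Placing X at cell i (0-indexed) of a strip of k safe cells leaves independent strips of sizes max(0, i-2) and max(0, k-i-3). Hence G(k) = mex{ G(max(0,i-2)) XOR G(max(0,k-i-3)) : 0 <= i < k }, with G(0) = 0.
G(1): splits (0,0):0^0=0 -> mex({0}) = 1
G(2): splits (0,0):0^0=0 -> mex({0}) = 1
G(3): splits (0,0):0^0=0 -> mex({0}) = 1
G(4): splits (0,1):0^1=1 (0,0):0^0=0 -> mex({0, 1}) = 2
G(5): splits (0,2):0^1=1 (0,1):0^1=1 (0,0):0^0=0 -> mex({0, 1}) = 2
G(6) = mex({1}) = 0
G(7) = mex({0, 1, 2}) = 3
G(8) = mex({0, 1, 2}) = 3
G(9) = mex({0, 2}) = 1
G(10) = mex({0, 2, 3}) = 1
G(11) = mex({0, 3}) = 1
G(12) = mex({1, 3}) = 0
G(13) = mex({0, 1, 2, 3}) = 4
G(14) = mex({0, 1, 2}) = 3
G(15) = mex({0, 1, 2}) = 3
G(16) = mex({0, 1, 2, 4}) = 3
G(17) = mex({0, 1, 3, 4}) = 2
G(18) = mex({0, 1, 3, 4}) = 2
G(19) = mex({0, 1, 3, 5}) = 2
G(20) = mex({0, 1, 2, 3, 5}) = 4
G(21) = mex({0, 1, 2, 3, 5}) = 4
G(22) = mex({1, 2, 6}) = 0
G(23) = mex({0, 1, 2, 3, 4, 6}) = 5
G(24) = mex({0, 1, 2, 3, 4}) = 5
G(25) = mex({0, 1, 3, 4, 7}) = 2
G(26) = mex({0, 1, 3, 4, 5, 7}) = 2
G(27) = mex({0, 1, 3, 5}) = 2
G(28) = mex({0, 1, 2, 5}) = 3
G(29) = mex({0, 1, 2, 4, 5, 6}) = 3
G(30) = mex({1, 2, 4, 6}) = 0
G(31) = mex({0, 1, 2, 3, 4, 6}) = 5
G(32) = mex({1, 2, 3, 4, 7}) = 0
G(33) = mex({0, 3, 7}) = 1
Therefore G(33) = 1.

1


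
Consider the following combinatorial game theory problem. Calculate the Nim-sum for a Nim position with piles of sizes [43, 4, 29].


We need the XOR (exclusive or) of all pile sizes.
After XOR-ing pile 1 (size 43): 0 XOR 43 = 43
After XOR-ing pile 2 (size 4): 43 XOR 4 = 47
After XOR-ing pile 3 (size 29): 47 XOR 29 = 50
The Nim-value of this position is 50.

50


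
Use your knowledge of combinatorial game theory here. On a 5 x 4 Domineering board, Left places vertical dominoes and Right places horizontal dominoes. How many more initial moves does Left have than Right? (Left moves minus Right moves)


Board is 5 x 4 (rows x cols).
Left (vertical) placements: (rows-1) * cols = 4 * 4 = 16
Right (horizontal) placements: rows * (cols-1) = 5 * 3 = 15
Advantage = Left - Right = 16 - 15 = 1

1


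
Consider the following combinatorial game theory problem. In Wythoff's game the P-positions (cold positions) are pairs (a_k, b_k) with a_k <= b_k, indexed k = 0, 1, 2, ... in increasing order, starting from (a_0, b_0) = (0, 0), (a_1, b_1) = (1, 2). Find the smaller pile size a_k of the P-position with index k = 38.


By Wythoff's theorem, a_k = floor(k * phi) and b_k = floor(k * phi^2) = a_k + k, where phi = (1 + sqrt(5))/2 is the golden ratio.
phi = (1 + sqrt(5))/2 = 1.618034
k = 38
k * phi = 38 * 1.618034 = 61.485292
a_38 = floor(k * phi) = 61

61


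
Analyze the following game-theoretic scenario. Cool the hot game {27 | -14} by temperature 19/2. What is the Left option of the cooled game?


Original game: {27 | -14} (a switch {a | b} with a > b).
Cooling by t (for t below the temperature (a - b)/2 = 41/2) taxes each move by t: {a | b} cooled by t is {a - t | b + t}.
Cooling amount: t = 19/2
Cooled Left option: 27 - 19/2 = 35/2
Cooled Right option: -14 + 19/2 = -9/2
Cooled game: {35/2 | -9/2}
Left option = 35/2

35/2


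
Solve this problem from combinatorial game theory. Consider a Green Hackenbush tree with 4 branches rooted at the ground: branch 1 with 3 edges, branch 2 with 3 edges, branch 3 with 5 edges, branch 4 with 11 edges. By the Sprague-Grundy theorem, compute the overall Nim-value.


The tree has 4 branches from the ground vertex.
In Green Hackenbush, the Nim-value of a simple path of length k is k.
Branch 1: length 3, Nim-value = 3
Branch 2: length 3, Nim-value = 3
Branch 3: length 5, Nim-value = 5
Branch 4: length 11, Nim-value = 11
Total Nim-value = XOR of all branch values:
0 XOR 3 = 3
3 XOR 3 = 0
0 XOR 5 = 5
5 XOR 11 = 14
Nim-value of the tree = 14

14


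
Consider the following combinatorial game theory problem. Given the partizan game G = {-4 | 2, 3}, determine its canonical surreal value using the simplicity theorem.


Left options: {-4}, max = -4
Right options: {2, 3}, min = 2
All options are numbers and max(Left) < min(Right), so by the simplicity theorem the value is the simplest (earliest-born) number strictly between -4 and 2.
Integers -3 through 1 all lie strictly between -4 and 2.
Among integers, the simplest (lowest birthday = smallest |n|; 0 is born on day 0, +-n on day n) is 0.
No non-integer in the interval can be simpler: if x is a non-integer in the interval, then floor(x) or ceil(x) also lies in the interval (the interval contains an integer), and both are proper prefixes of x's sign expansion, i.e. born earlier. So the game value is 0.
Game value = 0

0


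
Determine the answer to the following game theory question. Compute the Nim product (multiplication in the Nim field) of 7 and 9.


Nim multiplication is bilinear over XOR: (u XOR v) * w = (u*w) XOR (v*w).
So we split each operand into its bit components and XOR the pairwise Nim products.
7 = 1 + 2 + 4 (as XOR of powers of 2).
9 = 1 + 8 (as XOR of powers of 2).
Using the standard Nim-product table on single bits:
  2*2 = 3,   2*4 = 8,   2*8 = 12,
  4*4 = 6,   4*8 = 11,  8*8 = 13,
and  1*x = x (identity), k*l = l*k (commutative).
Pairwise Nim products:
  1 * 1 = 1
  1 * 8 = 8
  2 * 1 = 2
  2 * 8 = 12
  4 * 1 = 4
  4 * 8 = 11
XOR them: 1 XOR 8 XOR 2 XOR 12 XOR 4 XOR 11 = 8.
Result: 7 * 9 = 8 (in Nim).

8


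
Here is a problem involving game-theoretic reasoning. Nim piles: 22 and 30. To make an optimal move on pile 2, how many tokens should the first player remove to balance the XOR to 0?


Piles: 22 and 30
Current XOR: 22 XOR 30 = 8 (non-zero, so this is an N-position).
To make the XOR zero, we need to find a move that balances the piles.
For pile 2 (size 30): target = 30 XOR 8 = 22
We reduce pile 2 from 30 to 22.
Tokens removed: 30 - 22 = 8
Verification: 22 XOR 22 = 0

8


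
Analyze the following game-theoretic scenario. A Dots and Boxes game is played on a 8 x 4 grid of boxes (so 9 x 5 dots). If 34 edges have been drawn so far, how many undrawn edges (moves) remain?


Grid: 8 x 4 boxes, i.e. 9 rows and 5 columns of dots.
Horizontal edges: (rows + 1) * cols = 9 * 4 = 36
Vertical edges: rows * (cols + 1) = 8 * 5 = 40
Total edges: 36 + 40 = 76
Edges drawn: 34
Remaining: 76 - 34 = 42

42


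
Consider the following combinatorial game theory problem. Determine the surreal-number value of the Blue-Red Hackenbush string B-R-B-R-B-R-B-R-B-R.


Edges (from ground): B-R-B-R-B-R-B-R-B-R
By Berlekamp's sign-expansion rule, a Blue-Red Hackenbush stalk has the value of the surreal number whose sign sequence is the edge sequence with B -> + and R -> -.
Sign sequence: +-+-+-+-+-
Trace the sign expansion in the surreal number tree, starting from 0:
Edge 1: B (sign +) -> bounds (0, +inf), value = 1
Edge 2: R (sign -) -> bounds (0, 1), value = 1/2
Edge 3: B (sign +) -> bounds (1/2, 1), value = 3/4
Edge 4: R (sign -) -> bounds (1/2, 3/4), value = 5/8
Edge 5: B (sign +) -> bounds (5/8, 3/4), value = 11/16
Edge 6: R (sign -) -> bounds (5/8, 11/16), value = 21/32
Edge 7: B (sign +) -> bounds (21/32, 11/16), value = 43/64
Edge 8: R (sign -) -> bounds (21/32, 43/64), value = 85/128
Edge 9: B (sign +) -> bounds (85/128, 43/64), value = 171/256
Edge 10: R (sign -) -> bounds (85/128, 171/256), value = 341/512
Game value = 341/512

341/512


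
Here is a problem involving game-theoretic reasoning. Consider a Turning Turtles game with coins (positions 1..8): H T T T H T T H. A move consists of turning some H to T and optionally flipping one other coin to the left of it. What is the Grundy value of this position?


Coins: H T T T H T T H
Key fact: a single head at position k behaves exactly like a Nim heap of size k (turning it to T and optionally flipping a coin at j < k corresponds to moving the heap from k to j, or to 0), and heads combine as a disjunctive sum (two heads at the same place would cancel, matching j XOR j = 0). So the Nim-value is the XOR of the 1-indexed positions of the heads.
Face-up positions (1-indexed): [1, 5, 8]
XOR 0 with 1: 0 XOR 1 = 1
XOR 1 with 5: 1 XOR 5 = 4
XOR 4 with 8: 4 XOR 8 = 12
Nim-value = 12

12


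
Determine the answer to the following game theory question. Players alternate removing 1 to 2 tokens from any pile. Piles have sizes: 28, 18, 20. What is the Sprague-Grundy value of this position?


Subtraction set: {1, 2}
For this subtraction set, G(n) = n mod 3 (period = max + 1 = 3).
Pile 1 (size 28): G(28) = 28 mod 3 = 1
Pile 2 (size 18): G(18) = 18 mod 3 = 0
Pile 3 (size 20): G(20) = 20 mod 3 = 2
Total Grundy value = XOR of all: 1 XOR 0 XOR 2 = 3

3


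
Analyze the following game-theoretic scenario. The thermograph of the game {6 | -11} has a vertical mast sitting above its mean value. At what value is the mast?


Game = {6 | -11}, a switch {a | b} with numbers a > b.
Its thermograph has left wall a - t and right wall b + t, which meet at t = (a - b)/2, where both equal (a + b)/2. So the mast (mean value) is at (a + b)/2.
Mean = (6 + (-11))/2 = -5/2 = -5/2

-5/2


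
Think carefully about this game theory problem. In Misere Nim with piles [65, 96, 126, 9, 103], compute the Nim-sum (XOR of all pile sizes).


We need the XOR (exclusive or) of all pile sizes.
After XOR-ing pile 1 (size 65): 0 XOR 65 = 65
After XOR-ing pile 2 (size 96): 65 XOR 96 = 33
After XOR-ing pile 3 (size 126): 33 XOR 126 = 95
After XOR-ing pile 4 (size 9): 95 XOR 9 = 86
After XOR-ing pile 5 (size 103): 86 XOR 103 = 49
The Nim-value of this position is 49.

49


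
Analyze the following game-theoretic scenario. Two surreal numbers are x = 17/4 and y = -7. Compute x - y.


x = 17/4, y = -7
Converting to common denominator: 4
x = 17/4, y = -28/4
x - y = 17/4 - -7 = 45/4

45/4


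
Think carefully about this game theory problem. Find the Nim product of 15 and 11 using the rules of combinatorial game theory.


Nim multiplication is bilinear over XOR: (u XOR v) * w = (u*w) XOR (v*w).
So we split each operand into its bit components and XOR the pairwise Nim products.
15 = 1 + 2 + 4 + 8 (as XOR of powers of 2).
11 = 1 + 2 + 8 (as XOR of powers of 2).
Using the standard Nim-product table on single bits:
  2*2 = 3,   2*4 = 8,   2*8 = 12,
  4*4 = 6,   4*8 = 11,  8*8 = 13,
and  1*x = x (identity), k*l = l*k (commutative).
Pairwise Nim products:
  1 * 1 = 1
  1 * 2 = 2
  1 * 8 = 8
  2 * 1 = 2
  2 * 2 = 3
  2 * 8 = 12
  4 * 1 = 4
  4 * 2 = 8
  4 * 8 = 11
  8 * 1 = 8
  8 * 2 = 12
  8 * 8 = 13
XOR them: 1 XOR 2 XOR 8 XOR 2 XOR 3 XOR 12 XOR 4 XOR 8 XOR 11 XOR 8 XOR 12 XOR 13 = 8.
Result: 15 * 11 = 8 (in Nim).

8


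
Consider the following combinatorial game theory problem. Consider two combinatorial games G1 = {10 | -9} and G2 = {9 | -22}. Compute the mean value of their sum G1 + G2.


G1 = {10 | -9}, G2 = {9 | -22}
Each is a switch {a | b} with numbers a > b; its mean value is (a + b)/2, and mean value is additive over game sums: m(G1 + G2) = m(G1) + m(G2).
Mean of G1 = (10 + (-9))/2 = 1/2 = 1/2
Mean of G2 = (9 + (-22))/2 = -13/2 = -13/2
Mean of G1 + G2 = 1/2 + -13/2 = -6

-6


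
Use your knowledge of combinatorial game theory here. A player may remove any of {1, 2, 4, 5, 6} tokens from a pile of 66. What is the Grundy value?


The subtraction set is S = {1, 2, 4, 5, 6}.
G(k) = mex{ G(k - s) : s in S, s <= k }. We compute iteratively: G(0) = 0.
G(1) = mex({0}) = 1
G(2) = mex({0, 1}) = 2
G(3) = mex({1, 2}) = 0
G(4) = mex({0, 2}) = 1
G(5) = mex({0, 1}) = 2
G(6) = mex({0, 1, 2}) = 3
G(7) = mex({0, 1, 2, 3}) = 4
G(8) = mex({0, 1, 2, 3, 4}) = 5
G(9) = mex({0, 1, 2, 4, 5}) = 3
G(10) = mex({1, 2, 3, 5}) = 0
G(11) = mex({0, 2, 3, 4}) = 1
G(12) = mex({0, 1, 3, 4, 5}) = 2
G(13) = mex({1, 2, 3, 4, 5}) = 0
G(14) = mex({0, 2, 3, 5}) = 1
G(15) = mex({0, 1, 3}) = 2
Observe that G(10)..G(15) = 0, 1, 2, 0, 1, 2 repeats G(0)..G(5) = 0, 1, 2, 0, 1, 2.
For k >= max(S) = 6, G(k) is determined by the previous 6 values G(k-6)..G(k-1); a window of 6 consecutive values has recurred shifted by 10, so by induction G(k + 10) = G(k) for all k >= 0: the sequence is periodic from the start with period 10.
One period: G(0..9) = 0, 1, 2, 0, 1, 2, 3, 4, 5, 3.
66 mod 10 = 6, so G(66) = G(6) = 3.

3


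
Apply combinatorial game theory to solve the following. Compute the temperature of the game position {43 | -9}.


The game is {43 | -9}, a switch {a | b} with numbers a > b.
Cooling {a | b} by t gives {a - t | b + t}, which stops being hot when a - t = b + t, i.e. at t = (a - b)/2. So the temperature of a switch is (a - b)/2.
Temperature = (Left option - Right option) / 2
= (43 - (-9)) / 2
= 52 / 2
= 26

26


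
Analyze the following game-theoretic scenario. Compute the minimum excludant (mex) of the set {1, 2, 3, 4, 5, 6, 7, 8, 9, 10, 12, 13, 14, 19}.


Set = {1, 2, 3, 4, 5, 6, 7, 8, 9, 10, 12, 13, 14, 19}
0 is NOT in the set. This is the mex.
mex = 0

0


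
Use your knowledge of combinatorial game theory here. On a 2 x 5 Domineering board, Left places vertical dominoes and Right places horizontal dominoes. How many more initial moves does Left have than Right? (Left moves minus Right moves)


Board is 2 x 5 (rows x cols).
Left (vertical) placements: (rows-1) * cols = 1 * 5 = 5
Right (horizontal) placements: rows * (cols-1) = 2 * 4 = 8
Advantage = Left - Right = 5 - 8 = -3

-3


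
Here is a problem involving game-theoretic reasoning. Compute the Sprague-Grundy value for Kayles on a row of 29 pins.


Kayles: a move removes 1 or 2 adjacent pins from a contiguous row.
Removing pins from a row of k leaves two independent rows (a, b) with a + b = k - 1 (one pin) or a + b = k - 2 (two pins); an end removal gives a = 0.
By Sprague-Grundy, G(k) = mex{ G(a) XOR G(b) } over all these splits. G(0) = 0.
G(1): splits (0,0):0^0=0 -> mex({0}) = 1
G(2): splits (0,1):0^1=1 (0,0):0^0=0 -> mex({0, 1}) = 2
G(3): splits (0,2):0^2=2 (1,1):1^1=0 (0,1):0^1=1 -> mex({0, 1, 2}) = 3
G(4): splits (0,3):0^3=3 (1,2):1^2=3 (0,2):0^2=2 (1,1):1^1=0 -> mex({0, 2, 3}) = 1
G(5): splits (0,4):0^1=1 (1,3):1^3=2 (2,2):2^2=0 (0,3):0^3=3 (1,2):1^2=3 -> mex({0, 1, 2, 3}) = 4
G(6) = mex({0, 1, 2, 4}) = 3
G(7) = mex({0, 1, 3, 4, 5}) = 2
G(8) = mex({0, 2, 3, 5, 6}) = 1
G(9) = mex({0, 1, 2, 3, 6, 7}) = 4
G(10) = mex({0, 1, 3, 4, 5, 7}) = 2
G(11) = mex({0, 1, 2, 3, 4, 5}) = 6
G(12) = mex({0, 1, 2, 3, 5, 6, 7}) = 4
G(13) = mex({0, 2, 3, 4, 6, 7}) = 1
G(14) = mex({0, 1, 4, 5, 6, 7}) = 2
G(15) = mex({0, 1, 2, 3, 4, 5, 6}) = 7
G(16) = mex({0, 2, 3, 5, 6, 7}) = 1
G(17) = mex({0, 1, 2, 3, 5, 6, 7}) = 4
G(18) = mex({0, 1, 2, 4, 5, 6}) = 3
G(19) = mex({0, 1, 3, 4, 5, 7}) = 2
G(20) = mex({0, 2, 3, 4, 5, 6, 7}) = 1
G(21) = mex({0, 1, 2, 3, 5, 6, 7}) = 4
G(22) = mex({0, 1, 2, 3, 4, 5, 7}) = 6
G(23) = mex({0, 1, 2, 3, 4, 5, 6}) = 7
G(24) = mex({0, 1, 2, 3, 5, 6, 7}) = 4
G(25) = mex({0, 2, 3, 4, 6, 7}) = 1
G(26) = mex({0, 1, 3, 4, 5, 6, 7}) = 2
G(27) = mex({0, 1, 2, 3, 4, 5, 6, 7}) = 8
G(28) = mex({0, 1, 2, 3, 4, 6, 7, 8}) = 5
G(29) = mex({0, 1, 2, 3, 5, 6, 7, 8, 9}) = 4
Therefore G(29) = 4.

4


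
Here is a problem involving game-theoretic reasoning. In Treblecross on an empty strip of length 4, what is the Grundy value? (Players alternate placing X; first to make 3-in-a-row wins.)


Treblecross: place X on empty cells; 3-in-a-row wins.
Playing within two cells of an existing X lets the opponent win at once, so sensible play treats the cells i-2..i+2 around each X as dead. The player left with no safe cell loses, so this is a normal-play take-away game on strips of safe cells.
Placing X at cell i (0-indexed) of a strip of k safe cells leaves independent strips of sizes max(0, i-2) and max(0, k-i-3). Hence G(k) = mex{ G(max(0,i-2)) XOR G(max(0,k-i-3)) : 0 <= i < k }, with G(0) = 0.
G(1): splits (0,0):0^0=0 -> mex({0}) = 1
G(2): splits (0,0):0^0=0 -> mex({0}) = 1
G(3): splits (0,0):0^0=0 -> mex({0}) = 1
G(4): splits (0,1):0^1=1 (0,0):0^0=0 -> mex({0, 1}) = 2
Therefore G(4) = 2.

2


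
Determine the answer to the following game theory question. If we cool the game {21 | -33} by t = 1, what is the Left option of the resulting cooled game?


Original game: {21 | -33} (a switch {a | b} with a > b).
Cooling by t (for t below the temperature (a - b)/2 = 27) taxes each move by t: {a | b} cooled by t is {a - t | b + t}.
Cooling amount: t = 1
Cooled Left option: 21 - 1 = 20
Cooled Right option: -33 + 1 = -32
Cooled game: {20 | -32}
Left option = 20

20


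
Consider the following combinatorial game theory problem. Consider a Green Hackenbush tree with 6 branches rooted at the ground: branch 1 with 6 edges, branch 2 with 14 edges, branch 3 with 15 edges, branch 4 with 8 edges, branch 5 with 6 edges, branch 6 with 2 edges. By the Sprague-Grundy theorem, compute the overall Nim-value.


The tree has 6 branches from the ground vertex.
In Green Hackenbush, the Nim-value of a simple path of length k is k.
Branch 1: length 6, Nim-value = 6
Branch 2: length 14, Nim-value = 14
Branch 3: length 15, Nim-value = 15
Branch 4: length 8, Nim-value = 8
Branch 5: length 6, Nim-value = 6
Branch 6: length 2, Nim-value = 2
Total Nim-value = XOR of all branch values:
0 XOR 6 = 6
6 XOR 14 = 8
8 XOR 15 = 7
7 XOR 8 = 15
15 XOR 6 = 9
9 XOR 2 = 11
Nim-value of the tree = 11

11


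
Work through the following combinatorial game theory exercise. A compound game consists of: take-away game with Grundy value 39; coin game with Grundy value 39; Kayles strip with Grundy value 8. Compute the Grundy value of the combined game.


By the Sprague-Grundy theorem, the Grundy value of a sum of games is the XOR of individual Grundy values.
take-away game: Grundy value = 39. Running XOR: 0 XOR 39 = 39
coin game: Grundy value = 39. Running XOR: 39 XOR 39 = 0
Kayles strip: Grundy value = 8. Running XOR: 0 XOR 8 = 8
The combined Grundy value is 8.

8


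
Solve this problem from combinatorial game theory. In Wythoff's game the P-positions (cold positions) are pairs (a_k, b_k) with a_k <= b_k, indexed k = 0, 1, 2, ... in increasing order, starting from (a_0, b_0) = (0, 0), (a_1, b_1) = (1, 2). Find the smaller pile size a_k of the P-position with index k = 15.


By Wythoff's theorem, a_k = floor(k * phi) and b_k = floor(k * phi^2) = a_k + k, where phi = (1 + sqrt(5))/2 is the golden ratio.
phi = (1 + sqrt(5))/2 = 1.618034
k = 15
k * phi = 15 * 1.618034 = 24.270510
a_15 = floor(k * phi) = 24

24


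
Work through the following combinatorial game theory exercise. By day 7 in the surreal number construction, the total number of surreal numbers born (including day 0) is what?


Day 0: {|} = 0 is born. Count = 1.
Day n: the number of surreal numbers born by day n is 2^(n+1) - 1.
By day 0: 2^1 - 1 = 1
By day 1: 2^2 - 1 = 3
By day 2: 2^3 - 1 = 7
By day 3: 2^4 - 1 = 15
By day 4: 2^5 - 1 = 31
By day 5: 2^6 - 1 = 63
By day 6: 2^7 - 1 = 127
By day 7: 2^8 - 1 = 255
By day 7: 255 surreal numbers.

255


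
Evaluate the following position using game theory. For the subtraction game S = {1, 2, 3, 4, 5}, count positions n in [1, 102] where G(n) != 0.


Subtraction set S = {1, 2, 3, 4, 5}, so G(n) = n mod 6.
G(n) = 0 when n is a multiple of 6.
Multiples of 6 in [1, 102]: 17
N-positions (nonzero Grundy) = 102 - 17 = 85

85


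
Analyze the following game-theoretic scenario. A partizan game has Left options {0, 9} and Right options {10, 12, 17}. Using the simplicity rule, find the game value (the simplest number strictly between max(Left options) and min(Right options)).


Left options: {0, 9}, max = 9
Right options: {10, 12, 17}, min = 10
All options are numbers and max(Left) < min(Right), so by the simplicity theorem the value is the simplest (earliest-born) number strictly between 9 and 10.
No integer lies strictly between 9 and 10, so the value is the dyadic rational m/2^k in the interval with the smallest k (then m odd); search k = 1, 2, ...:
Denominator 2: 19/2 lies strictly between 9 and 10 -- found.
The simplest number in the interval is 19/2.
Game value = 19/2

19/2


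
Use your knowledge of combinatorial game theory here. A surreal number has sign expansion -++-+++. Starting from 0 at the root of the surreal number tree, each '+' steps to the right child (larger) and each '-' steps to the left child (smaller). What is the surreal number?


Sign expansion: -++-+++
Rule: track bounds (lo, hi), initially (-inf, +inf). On '+', the current value becomes lo and we move to the simplest number in (value, hi): value + 1 if hi = +inf, otherwise the midpoint (value + hi)/2. On '-', the current value becomes hi and we move to value - 1 if lo = -inf, otherwise the midpoint (lo + value)/2.
Start at 0.
Step 1: sign = -, move left. Bounds: (-inf, 0). Value = -1
Step 2: sign = +, move right. Bounds: (-1, 0). Value = -1/2
Step 3: sign = +, move right. Bounds: (-1/2, 0). Value = -1/4
Step 4: sign = -, move left. Bounds: (-1/2, -1/4). Value = -3/8
Step 5: sign = +, move right. Bounds: (-3/8, -1/4). Value = -5/16
Step 6: sign = +, move right. Bounds: (-5/16, -1/4). Value = -9/32
Step 7: sign = +, move right. Bounds: (-9/32, -1/4). Value = -17/64
The surreal number with sign expansion -++-+++ is -17/64.

-17/64


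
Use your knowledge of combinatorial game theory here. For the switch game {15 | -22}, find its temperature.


The game is {15 | -22}, a switch {a | b} with numbers a > b.
Cooling {a | b} by t gives {a - t | b + t}, which stops being hot when a - t = b + t, i.e. at t = (a - b)/2. So the temperature of a switch is (a - b)/2.
Temperature = (Left option - Right option) / 2
= (15 - (-22)) / 2
= 37 / 2
= 37/2

37/2


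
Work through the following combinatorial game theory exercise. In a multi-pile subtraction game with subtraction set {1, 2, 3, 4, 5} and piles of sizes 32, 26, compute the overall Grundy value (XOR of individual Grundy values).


Subtraction set: {1, 2, 3, 4, 5}
For this subtraction set, G(n) = n mod 6 (period = max + 1 = 6).
Pile 1 (size 32): G(32) = 32 mod 6 = 2
Pile 2 (size 26): G(26) = 26 mod 6 = 2
Total Grundy value = XOR of all: 2 XOR 2 = 0

0


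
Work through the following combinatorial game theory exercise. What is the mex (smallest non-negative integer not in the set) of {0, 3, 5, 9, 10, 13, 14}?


Set = {0, 3, 5, 9, 10, 13, 14}
0 is in the set.
1 is NOT in the set. This is the mex.
mex = 1

1


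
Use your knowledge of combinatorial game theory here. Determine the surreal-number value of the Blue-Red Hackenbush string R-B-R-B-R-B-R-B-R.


Edges (from ground): R-B-R-B-R-B-R-B-R
By Berlekamp's sign-expansion rule, a Blue-Red Hackenbush stalk has the value of the surreal number whose sign sequence is the edge sequence with B -> + and R -> -.
Sign sequence: -+-+-+-+-
Trace the sign expansion in the surreal number tree, starting from 0:
Edge 1: R (sign -) -> bounds (-inf, 0), value = -1
Edge 2: B (sign +) -> bounds (-1, 0), value = -1/2
Edge 3: R (sign -) -> bounds (-1, -1/2), value = -3/4
Edge 4: B (sign +) -> bounds (-3/4, -1/2), value = -5/8
Edge 5: R (sign -) -> bounds (-3/4, -5/8), value = -11/16
Edge 6: B (sign +) -> bounds (-11/16, -5/8), value = -21/32
Edge 7: R (sign -) -> bounds (-11/16, -21/32), value = -43/64
Edge 8: B (sign +) -> bounds (-43/64, -21/32), value = -85/128
Edge 9: R (sign -) -> bounds (-43/64, -85/128), value = -171/256
Game value = -171/256

-171/256


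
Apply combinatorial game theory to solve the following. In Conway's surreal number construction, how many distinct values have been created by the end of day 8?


Day 0: {|} = 0 is born. Count = 1.
Day n: the number of surreal numbers born by day n is 2^(n+1) - 1.
By day 0: 2^1 - 1 = 1
By day 1: 2^2 - 1 = 3
By day 2: 2^3 - 1 = 7
By day 3: 2^4 - 1 = 15
By day 4: 2^5 - 1 = 31
By day 5: 2^6 - 1 = 63
By day 6: 2^7 - 1 = 127
By day 7: 2^8 - 1 = 255
By day 8: 2^9 - 1 = 511
By day 8: 511 surreal numbers.

511


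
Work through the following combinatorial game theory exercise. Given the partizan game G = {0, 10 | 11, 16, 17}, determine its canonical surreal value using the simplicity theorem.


Left options: {0, 10}, max = 10
Right options: {11, 16, 17}, min = 11
All options are numbers and max(Left) < min(Right), so by the simplicity theorem the value is the simplest (earliest-born) number strictly between 10 and 11.
No integer lies strictly between 10 and 11, so the value is the dyadic rational m/2^k in the interval with the smallest k (then m odd); search k = 1, 2, ...:
Denominator 2: 21/2 lies strictly between 10 and 11 -- found.
The simplest number in the interval is 21/2.
Game value = 21/2

21/2


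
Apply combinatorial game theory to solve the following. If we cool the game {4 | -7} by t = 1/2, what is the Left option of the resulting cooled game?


Original game: {4 | -7} (a switch {a | b} with a > b).
Cooling by t (for t below the temperature (a - b)/2 = 11/2) taxes each move by t: {a | b} cooled by t is {a - t | b + t}.
Cooling amount: t = 1/2
Cooled Left option: 4 - 1/2 = 7/2
Cooled Right option: -7 + 1/2 = -13/2
Cooled game: {7/2 | -13/2}
Left option = 7/2

7/2


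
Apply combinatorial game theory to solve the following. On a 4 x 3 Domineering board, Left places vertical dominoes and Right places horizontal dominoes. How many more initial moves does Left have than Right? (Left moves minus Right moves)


Board is 4 x 3 (rows x cols).
Left (vertical) placements: (rows-1) * cols = 3 * 3 = 9
Right (horizontal) placements: rows * (cols-1) = 4 * 2 = 8
Advantage = Left - Right = 9 - 8 = 1

1


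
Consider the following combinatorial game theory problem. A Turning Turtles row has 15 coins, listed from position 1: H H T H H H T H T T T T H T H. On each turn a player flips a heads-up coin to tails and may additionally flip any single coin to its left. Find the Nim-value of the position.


Coins: H H T H H H T H T T T T H T H
Key fact: a single head at position k behaves exactly like a Nim heap of size k (turning it to T and optionally flipping a coin at j < k corresponds to moving the heap from k to j, or to 0), and heads combine as a disjunctive sum (two heads at the same place would cancel, matching j XOR j = 0). So the Nim-value is the XOR of the 1-indexed positions of the heads.
Face-up positions (1-indexed): [1, 2, 4, 5, 6, 8, 13, 15]
XOR 0 with 1: 0 XOR 1 = 1
XOR 1 with 2: 1 XOR 2 = 3
XOR 3 with 4: 3 XOR 4 = 7
XOR 7 with 5: 7 XOR 5 = 2
XOR 2 with 6: 2 XOR 6 = 4
XOR 4 with 8: 4 XOR 8 = 12
XOR 12 with 13: 12 XOR 13 = 1
XOR 1 with 15: 1 XOR 15 = 14
Nim-value = 14

14


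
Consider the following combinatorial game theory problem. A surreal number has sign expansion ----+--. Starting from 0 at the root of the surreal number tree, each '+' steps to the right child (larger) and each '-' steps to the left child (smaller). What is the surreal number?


Sign expansion: ----+--
Rule: track bounds (lo, hi), initially (-inf, +inf). On '+', the current value becomes lo and we move to the simplest number in (value, hi): value + 1 if hi = +inf, otherwise the midpoint (value + hi)/2. On '-', the current value becomes hi and we move to value - 1 if lo = -inf, otherwise the midpoint (lo + value)/2.
Start at 0.
Step 1: sign = -, move left. Bounds: (-inf, 0). Value = -1
Step 2: sign = -, move left. Bounds: (-inf, -1). Value = -2
Step 3: sign = -, move left. Bounds: (-inf, -2). Value = -3
Step 4: sign = -, move left. Bounds: (-inf, -3). Value = -4
Step 5: sign = +, move right. Bounds: (-4, -3). Value = -7/2
Step 6: sign = -, move left. Bounds: (-4, -7/2). Value = -15/4
Step 7: sign = -, move left. Bounds: (-4, -15/4). Value = -31/8
The surreal number with sign expansion ----+-- is -31/8.

-31/8


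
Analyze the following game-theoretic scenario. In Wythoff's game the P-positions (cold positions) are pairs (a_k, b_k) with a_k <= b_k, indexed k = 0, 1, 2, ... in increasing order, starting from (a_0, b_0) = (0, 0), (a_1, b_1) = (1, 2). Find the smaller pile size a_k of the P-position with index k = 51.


By Wythoff's theorem, a_k = floor(k * phi) and b_k = floor(k * phi^2) = a_k + k, where phi = (1 + sqrt(5))/2 is the golden ratio.
phi = (1 + sqrt(5))/2 = 1.618034
k = 51
k * phi = 51 * 1.618034 = 82.519733
a_51 = floor(k * phi) = 82

82


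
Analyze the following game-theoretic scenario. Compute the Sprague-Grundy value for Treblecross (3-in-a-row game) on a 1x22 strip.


Treblecross: place X on empty cells; 3-in-a-row wins.
Playing within two cells of an existing X lets the opponent win at once, so sensible play treats the cells i-2..i+2 around each X as dead. The player left with no safe cell loses, so this is a normal-play take-away game on strips of safe cells.
Placing X at cell i (0-indexed) of a strip of k safe cells leaves independent strips of sizes max(0, i-2) and max(0, k-i-3). Hence G(k) = mex{ G(max(0,i-2)) XOR G(max(0,k-i-3)) : 0 <= i < k }, with G(0) = 0.
G(1): splits (0,0):0^0=0 -> mex({0}) = 1
G(2): splits (0,0):0^0=0 -> mex({0}) = 1
G(3): splits (0,0):0^0=0 -> mex({0}) = 1
G(4): splits (0,1):0^1=1 (0,0):0^0=0 -> mex({0, 1}) = 2
G(5): splits (0,2):0^1=1 (0,1):0^1=1 (0,0):0^0=0 -> mex({0, 1}) = 2
G(6) = mex({1}) = 0
G(7) = mex({0, 1, 2}) = 3
G(8) = mex({0, 1, 2}) = 3
G(9) = mex({0, 2}) = 1
G(10) = mex({0, 2, 3}) = 1
G(11) = mex({0, 3}) = 1
G(12) = mex({1, 3}) = 0
G(13) = mex({0, 1, 2, 3}) = 4
G(14) = mex({0, 1, 2}) = 3
G(15) = mex({0, 1, 2}) = 3
G(16) = mex({0, 1, 2, 4}) = 3
G(17) = mex({0, 1, 3, 4}) = 2
G(18) = mex({0, 1, 3, 4}) = 2
G(19) = mex({0, 1, 3, 5}) = 2
G(20) = mex({0, 1, 2, 3, 5}) = 4
G(21) = mex({0, 1, 2, 3, 5}) = 4
G(22) = mex({1, 2, 6}) = 0
Therefore G(22) = 0.

0


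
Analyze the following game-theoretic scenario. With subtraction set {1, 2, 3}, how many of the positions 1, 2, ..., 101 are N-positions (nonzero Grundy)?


Subtraction set S = {1, 2, 3}, so G(n) = n mod 4.
G(n) = 0 when n is a multiple of 4.
Multiples of 4 in [1, 101]: 25
N-positions (nonzero Grundy) = 101 - 25 = 76

76


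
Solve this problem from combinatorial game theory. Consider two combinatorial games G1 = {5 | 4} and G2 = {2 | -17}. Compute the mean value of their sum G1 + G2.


G1 = {5 | 4}, G2 = {2 | -17}
Each is a switch {a | b} with numbers a > b; its mean value is (a + b)/2, and mean value is additive over game sums: m(G1 + G2) = m(G1) + m(G2).
Mean of G1 = (5 + (4))/2 = 9/2 = 9/2
Mean of G2 = (2 + (-17))/2 = -15/2 = -15/2
Mean of G1 + G2 = 9/2 + -15/2 = -3

-3
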